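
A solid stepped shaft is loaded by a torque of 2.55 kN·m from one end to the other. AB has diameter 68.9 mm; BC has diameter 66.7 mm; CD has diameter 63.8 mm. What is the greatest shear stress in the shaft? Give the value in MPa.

50.0 MPa

Under the same torque, τ_max = 16T/(πd³) is largest where d is smallest — segment CD (d = 63.8 mm).
τ_max = 16·2550/(π·(0.0638)³) = 5.001×10^7 Pa.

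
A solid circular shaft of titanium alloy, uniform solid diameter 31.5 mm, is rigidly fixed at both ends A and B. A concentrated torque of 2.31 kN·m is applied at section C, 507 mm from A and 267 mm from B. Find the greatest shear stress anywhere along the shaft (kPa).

With uniform GJ and both ends fixed, compatibility θ_AC = θ_CB gives T_A·a = T_B·b, together with T_A + T_B = T₀.
T_A = T₀·b/(a+b) = 2310·267/774.0 = 796.9 N·m; T_B = 1513 N·m.
τ in each portion: τ_AC = 1.30×10^8 Pa, τ_CB = 2.47×10^8 Pa; maximum is in CB.
τ_max = T_CB·r/J = 1513·0.0158/9.67×10^-8 = 2.466×10^8 Pa.

247000 kPa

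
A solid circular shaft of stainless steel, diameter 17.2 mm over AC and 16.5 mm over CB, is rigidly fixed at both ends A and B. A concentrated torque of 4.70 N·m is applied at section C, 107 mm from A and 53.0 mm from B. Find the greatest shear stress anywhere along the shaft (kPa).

3360 kPa

Compatibility: T_A·a/J_AC = T_B·b/J_CB with T_A + T_B = T₀.
J_AC = 8.59×10^-9 m⁴, J_CB = 7.28×10^-9 m⁴, so T_A = T₀·(J_AC/a)/((J_AC/a)+(J_CB/b)) = 1.734 N·m, T_B = 2.966 N·m.
τ in each portion: τ_AC = 1.74×10^6 Pa, τ_CB = 3.36×10^6 Pa; maximum is in CB.
τ_max = T_CB·r/J = 2.966·0.00825/7.28×10^-9 = 3.362×10^6 Pa.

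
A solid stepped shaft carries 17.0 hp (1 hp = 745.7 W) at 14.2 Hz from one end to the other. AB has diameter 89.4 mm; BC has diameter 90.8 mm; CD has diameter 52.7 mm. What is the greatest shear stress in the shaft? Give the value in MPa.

4.94 MPa

ω = 2π·14.2 = 89.22 rad/s, so T = P/ω = 17.0×745.7 / 89.22 = 142.1 N·m.
Under the same torque, τ_max = 16T/(πd³) is largest where d is smallest — segment CD (d = 52.7 mm).
τ_max = 16·142.1/(π·(0.0527)³) = 4.944×10^6 Pa.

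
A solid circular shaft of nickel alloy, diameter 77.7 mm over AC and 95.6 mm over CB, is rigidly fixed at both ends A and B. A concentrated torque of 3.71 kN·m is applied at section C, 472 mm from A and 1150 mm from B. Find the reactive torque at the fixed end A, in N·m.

Compatibility: T_A·a/J_AC = T_B·b/J_CB with T_A + T_B = T₀.
J_AC = 3.58×10^-6 m⁴, J_CB = 8.20×10^-6 m⁴, so T_A = T₀·(J_AC/a)/((J_AC/a)+(J_CB/b)) = 1912 N·m, T_B = 1798 N·m.

1910 N·m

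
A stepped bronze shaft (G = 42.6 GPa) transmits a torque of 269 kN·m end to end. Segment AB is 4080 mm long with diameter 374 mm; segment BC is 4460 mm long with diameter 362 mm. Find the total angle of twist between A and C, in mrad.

30.1 mrad

J_AB = π(0.374)⁴/32 = 1.92×10^-3 m⁴; J_BC = π(0.362)⁴/32 = 1.69×10^-3 m⁴.
θ = (T/G)·Σ L_i/J_i = (269000/42.6×10⁹)·(4.08/1.92×10^-3 + 4.46/1.69×10^-3) = 0.03012 rad.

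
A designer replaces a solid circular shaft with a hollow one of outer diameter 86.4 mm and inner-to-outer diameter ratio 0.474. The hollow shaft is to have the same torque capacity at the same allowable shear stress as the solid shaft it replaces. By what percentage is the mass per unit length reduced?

19.7 %

Equal τ_max and T ⇒ the solid shaft needs d_s³ = d_o³(1−k⁴), so d_s = 86.4·(1−0.474⁴)^(1/3) = 84.92 mm.
Area ratio A_h/A_s = d_o²(1−k²)/d_s² = (1−k²)/(1−k⁴)^(2/3) = 0.8026.
Mass saving = 1 − 0.8026 = 19.7 %.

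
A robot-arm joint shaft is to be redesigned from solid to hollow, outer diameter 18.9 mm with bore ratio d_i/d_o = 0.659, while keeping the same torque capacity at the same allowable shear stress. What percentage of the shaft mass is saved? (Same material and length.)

35.0 %

Equal τ_max and T ⇒ the solid shaft needs d_s³ = d_o³(1−k⁴), so d_s = 18.9·(1−0.659⁴)^(1/3) = 17.63 mm.
Area ratio A_h/A_s = d_o²(1−k²)/d_s² = (1−k²)/(1−k⁴)^(2/3) = 0.6503.
Mass saving = 1 − 0.6503 = 35.0 %.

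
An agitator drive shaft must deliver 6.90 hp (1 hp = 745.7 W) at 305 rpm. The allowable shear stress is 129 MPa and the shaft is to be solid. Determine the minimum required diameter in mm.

ω = 2π·305/60 = 31.94 rad/s, so T = P/ω = 6.90×745.7 / 31.94 = 161.1 N·m.
For a solid shaft τ_max = 16T/(πd³), so d = (16T/(π τ_allow))^(1/3) = (16·161.1/(π·1.29×10^8))^(1/3) = 0.01853 m.

18.5 mm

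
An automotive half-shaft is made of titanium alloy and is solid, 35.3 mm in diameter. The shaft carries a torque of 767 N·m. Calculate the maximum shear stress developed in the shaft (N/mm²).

J = πd⁴/32 = π(0.0353)⁴/32 = 1.524×10^-7 m⁴.
τ_max = T·r/J = 767.0 × 0.0176 / 1.524×10^-7 = 8.881×10^7 Pa.

88.8 N/mm²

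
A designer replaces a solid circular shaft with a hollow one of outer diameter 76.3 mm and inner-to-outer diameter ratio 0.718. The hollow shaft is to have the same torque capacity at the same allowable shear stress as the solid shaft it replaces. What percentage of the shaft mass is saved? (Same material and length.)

40.5 %

Equal τ_max and T ⇒ the solid shaft needs d_s³ = d_o³(1−k⁴), so d_s = 76.3·(1−0.718⁴)^(1/3) = 68.83 mm.
Area ratio A_h/A_s = d_o²(1−k²)/d_s² = (1−k²)/(1−k⁴)^(2/3) = 0.5953.
Mass saving = 1 − 0.5953 = 40.5 %.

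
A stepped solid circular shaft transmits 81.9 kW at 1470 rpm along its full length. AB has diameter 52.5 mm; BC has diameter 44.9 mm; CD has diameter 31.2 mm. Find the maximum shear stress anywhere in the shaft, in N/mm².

ω = 2π·1470/60 = 153.9 rad/s, so T = P/ω = 81.9×10³ / 153.9 = 532.0 N·m.
Under the same torque, τ_max = 16T/(πd³) is largest where d is smallest — segment CD (d = 31.2 mm).
τ_max = 16·532.0/(π·(0.0312)³) = 8.922×10^7 Pa.

89.2 N/mm²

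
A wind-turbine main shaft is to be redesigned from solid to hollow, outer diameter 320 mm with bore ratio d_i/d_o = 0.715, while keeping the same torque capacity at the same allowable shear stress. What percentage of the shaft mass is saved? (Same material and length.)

40.2 %

Equal τ_max and T ⇒ the solid shaft needs d_s³ = d_o³(1−k⁴), so d_s = 320·(1−0.715⁴)^(1/3) = 289.3 mm.
Area ratio A_h/A_s = d_o²(1−k²)/d_s² = (1−k²)/(1−k⁴)^(2/3) = 0.5982.
Mass saving = 1 − 0.5982 = 40.2 %.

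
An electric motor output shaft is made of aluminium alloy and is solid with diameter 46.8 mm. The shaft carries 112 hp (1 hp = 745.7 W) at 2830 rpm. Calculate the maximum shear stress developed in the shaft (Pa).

ω = 2π·2830/60 = 296.4 rad/s, so T = P/ω = 112×745.7 / 296.4 = 281.8 N·m.
J = πd⁴/32 = π(0.0468)⁴/32 = 4.710×10^-7 m⁴.
τ_max = T·r/J = 281.8 × 0.0234 / 4.710×10^-7 = 1.400×10^7 Pa.

1.40e7 Pa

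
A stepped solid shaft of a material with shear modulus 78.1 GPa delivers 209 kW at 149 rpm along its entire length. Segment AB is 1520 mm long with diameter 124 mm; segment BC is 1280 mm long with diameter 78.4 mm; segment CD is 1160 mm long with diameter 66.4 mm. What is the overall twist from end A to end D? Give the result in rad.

ω = 2π·149/60 = 15.60 rad/s, so T = P/ω = 209×10³ / 15.60 = 13390 N·m.
J_AB = π(0.124)⁴/32 = 2.32×10^-5 m⁴; J_BC = π(0.0784)⁴/32 = 3.71×10^-6 m⁴; J_CD = π(0.0664)⁴/32 = 1.91×10^-6 m⁴.
θ = (T/G)·Σ L_i/J_i = (13390/78.1×10⁹)·(1.52/2.32×10^-5 + 1.28/3.71×10^-6 + 1.16/1.91×10^-6) = 0.1747 rad.

0.175 rad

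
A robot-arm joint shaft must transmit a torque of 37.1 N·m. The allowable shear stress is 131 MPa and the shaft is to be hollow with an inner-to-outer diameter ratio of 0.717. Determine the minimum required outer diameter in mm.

12.5 mm

For a hollow shaft with d_i/d_o = 0.717: τ_max = 16T/(π d_o³ (1−k⁴)), so d_o = [16T/(π τ_allow (1−k⁴))]^(1/3) = [16·37.10/(π·1.31×10^8·0.7357)]^(1/3) = 0.01252 m.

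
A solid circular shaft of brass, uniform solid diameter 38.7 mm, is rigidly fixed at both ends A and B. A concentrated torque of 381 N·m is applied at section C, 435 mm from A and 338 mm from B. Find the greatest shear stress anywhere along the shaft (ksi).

2.73 ksi

With uniform GJ and both ends fixed, compatibility θ_AC = θ_CB gives T_A·a = T_B·b, together with T_A + T_B = T₀.
T_A = T₀·b/(a+b) = 381.0·338/773.0 = 166.6 N·m; T_B = 214.4 N·m.
τ in each portion: τ_AC = 1.46×10^7 Pa, τ_CB = 1.88×10^7 Pa; maximum is in CB.
τ_max = T_CB·r/J = 214.4·0.0194/2.20×10^-7 = 1.884×10^7 Pa.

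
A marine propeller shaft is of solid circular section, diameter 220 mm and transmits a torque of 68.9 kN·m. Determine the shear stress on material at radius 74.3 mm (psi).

3230 psi

J = πd⁴/32 = π(0.220)⁴/32 = 2.300×10^-4 m⁴.
Shear stress varies linearly with radius: τ = T·r/J = 68900 × 0.0743 / 2.300×10^-4 = 2.226×10^7 Pa.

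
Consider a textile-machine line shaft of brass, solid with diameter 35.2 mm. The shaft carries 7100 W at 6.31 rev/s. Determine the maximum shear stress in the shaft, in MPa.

20.9 MPa

ω = 2π·6.31 = 39.65 rad/s, so T = P/ω = 7100 / 39.65 = 179.1 N·m.
J = πd⁴/32 = π(0.0352)⁴/32 = 1.507×10^-7 m⁴.
τ_max = T·r/J = 179.1 × 0.0176 / 1.507×10^-7 = 2.091×10^7 Pa.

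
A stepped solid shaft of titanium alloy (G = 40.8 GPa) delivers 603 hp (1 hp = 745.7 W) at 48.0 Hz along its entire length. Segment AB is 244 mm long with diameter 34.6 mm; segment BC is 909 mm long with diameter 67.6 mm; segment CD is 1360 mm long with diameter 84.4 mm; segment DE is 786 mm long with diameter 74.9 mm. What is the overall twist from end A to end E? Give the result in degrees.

ω = 2π·48.0 = 301.6 rad/s, so T = P/ω = 603×745.7 / 301.6 = 1491 N·m.
J_AB = π(0.0346)⁴/32 = 1.41×10^-7 m⁴; J_BC = π(0.0676)⁴/32 = 2.05×10^-6 m⁴; J_CD = π(0.0844)⁴/32 = 4.98×10^-6 m⁴; J_DE = π(0.0749)⁴/32 = 3.09×10^-6 m⁴.
θ = (T/G)·Σ L_i/J_i = (1491/40.8×10⁹)·(0.244/1.41×10^-7 + 0.909/2.05×10^-6 + 1.36/4.98×10^-6 + 0.786/3.09×10^-6) = 0.09884 rad.

5.66°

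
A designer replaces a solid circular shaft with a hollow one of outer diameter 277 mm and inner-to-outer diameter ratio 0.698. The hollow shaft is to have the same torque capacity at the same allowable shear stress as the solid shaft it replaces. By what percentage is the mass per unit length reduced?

Equal τ_max and T ⇒ the solid shaft needs d_s³ = d_o³(1−k⁴), so d_s = 277·(1−0.698⁴)^(1/3) = 253.1 mm.
Area ratio A_h/A_s = d_o²(1−k²)/d_s² = (1−k²)/(1−k⁴)^(2/3) = 0.6143.
Mass saving = 1 − 0.6143 = 38.6 %.

38.6 %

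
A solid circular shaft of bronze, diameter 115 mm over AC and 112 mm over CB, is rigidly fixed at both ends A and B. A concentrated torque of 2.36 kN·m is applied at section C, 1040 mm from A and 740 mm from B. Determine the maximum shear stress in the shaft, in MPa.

4.78 MPa

Compatibility: T_A·a/J_AC = T_B·b/J_CB with T_A + T_B = T₀.
J_AC = 1.72×10^-5 m⁴, J_CB = 1.54×10^-5 m⁴, so T_A = T₀·(J_AC/a)/((J_AC/a)+(J_CB/b)) = 1042 N·m, T_B = 1318 N·m.
τ in each portion: τ_AC = 3.49×10^6 Pa, τ_CB = 4.78×10^6 Pa; maximum is in CB.
τ_max = T_CB·r/J = 1318·0.0560/1.54×10^-5 = 4.777×10^6 Pa.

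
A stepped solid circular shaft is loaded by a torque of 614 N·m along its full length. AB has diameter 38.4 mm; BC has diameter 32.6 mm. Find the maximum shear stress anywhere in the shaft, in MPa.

90.3 MPa

Under the same torque, τ_max = 16T/(πd³) is largest where d is smallest — segment BC (d = 32.6 mm).
τ_max = 16·614.0/(π·(0.0326)³) = 9.026×10^7 Pa.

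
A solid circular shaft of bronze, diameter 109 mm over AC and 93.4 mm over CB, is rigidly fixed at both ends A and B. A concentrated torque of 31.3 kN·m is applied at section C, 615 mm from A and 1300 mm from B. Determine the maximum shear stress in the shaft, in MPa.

Compatibility: T_A·a/J_AC = T_B·b/J_CB with T_A + T_B = T₀.
J_AC = 1.39×10^-5 m⁴, J_CB = 7.47×10^-6 m⁴, so T_A = T₀·(J_AC/a)/((J_AC/a)+(J_CB/b)) = 24940 N·m, T_B = 6361 N·m.
τ in each portion: τ_AC = 9.81×10^7 Pa, τ_CB = 3.98×10^7 Pa; maximum is in AC.
τ_max = T_AC·r/J = 24940·0.0545/1.39×10^-5 = 9.808×10^7 Pa.

98.1 MPa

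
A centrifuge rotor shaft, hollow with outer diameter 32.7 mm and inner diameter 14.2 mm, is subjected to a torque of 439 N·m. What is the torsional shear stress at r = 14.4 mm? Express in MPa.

58.4 MPa

J = π(d_o⁴ − d_i⁴)/32 = π(0.0327⁴ − 0.0142⁴)/32 = 1.083×10^-7 m⁴.
Shear stress varies linearly with radius: τ = T·r/J = 439.0 × 0.0144 / 1.083×10^-7 = 5.839×10^7 Pa.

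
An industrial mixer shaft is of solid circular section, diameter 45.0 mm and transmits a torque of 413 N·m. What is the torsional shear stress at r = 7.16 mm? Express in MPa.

J = πd⁴/32 = π(0.0450)⁴/32 = 4.026×10^-7 m⁴.
Shear stress varies linearly with radius: τ = T·r/J = 413.0 × 0.00716 / 4.026×10^-7 = 7.345×10^6 Pa.

7.35 MPa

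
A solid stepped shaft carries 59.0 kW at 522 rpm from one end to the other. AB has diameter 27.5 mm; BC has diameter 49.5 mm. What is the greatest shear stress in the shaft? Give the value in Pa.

2.64e8 Pa

ω = 2π·522/60 = 54.66 rad/s, so T = P/ω = 59.0×10³ / 54.66 = 1079 N·m.
Under the same torque, τ_max = 16T/(πd³) is largest where d is smallest — segment AB (d = 27.5 mm).
τ_max = 16·1079/(π·(0.0275)³) = 2.643×10^8 Pa.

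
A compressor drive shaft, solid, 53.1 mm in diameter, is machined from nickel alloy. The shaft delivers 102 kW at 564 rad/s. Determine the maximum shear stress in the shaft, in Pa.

ω = 564 rad/s, so T = P/ω = 102×10³ / 564.0 = 180.9 N·m.
J = πd⁴/32 = π(0.0531)⁴/32 = 7.805×10^-7 m⁴.
τ_max = T·r/J = 180.9 × 0.0266 / 7.805×10^-7 = 6.152×10^6 Pa.

6.15e6 Pa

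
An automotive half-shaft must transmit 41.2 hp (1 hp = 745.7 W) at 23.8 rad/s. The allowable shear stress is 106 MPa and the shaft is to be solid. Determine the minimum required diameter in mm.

ω = 23.8 rad/s, so T = P/ω = 41.2×745.7 / 23.80 = 1291 N·m.
For a solid shaft τ_max = 16T/(πd³), so d = (16T/(π τ_allow))^(1/3) = (16·1291/(π·1.06×10^8))^(1/3) = 0.03958 m.

39.6 mm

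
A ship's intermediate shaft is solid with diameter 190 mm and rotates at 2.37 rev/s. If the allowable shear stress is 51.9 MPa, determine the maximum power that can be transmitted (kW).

1040 kW

J = πd⁴/32 = π(0.190)⁴/32 = 1.279×10^-4 m⁴.
T_max = τ_allow·J/r = 5.19×10^7 × 1.279×10^-4 / 0.0950 = 69900 N·m.
ω = 2π·2.37 = 14.89 rad/s, so P_max = T_max·ω = 1.041×10^6 W.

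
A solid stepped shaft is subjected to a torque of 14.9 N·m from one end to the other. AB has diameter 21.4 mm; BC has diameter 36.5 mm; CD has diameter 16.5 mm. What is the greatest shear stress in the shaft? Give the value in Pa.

1.69e7 Pa

Under the same torque, τ_max = 16T/(πd³) is largest where d is smallest — segment CD (d = 16.5 mm).
τ_max = 16·14.90/(π·(0.0165)³) = 1.689×10^7 Pa.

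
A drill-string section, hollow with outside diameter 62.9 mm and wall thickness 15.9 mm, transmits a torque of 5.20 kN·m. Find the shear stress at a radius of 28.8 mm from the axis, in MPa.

104 MPa

J = π(d_o⁴ − d_i⁴)/32 = π(0.0629⁴ − 0.0311⁴)/32 = 1.445×10^-6 m⁴.
Shear stress varies linearly with radius: τ = T·r/J = 5200 × 0.0288 / 1.445×10^-6 = 1.036×10^8 Pa.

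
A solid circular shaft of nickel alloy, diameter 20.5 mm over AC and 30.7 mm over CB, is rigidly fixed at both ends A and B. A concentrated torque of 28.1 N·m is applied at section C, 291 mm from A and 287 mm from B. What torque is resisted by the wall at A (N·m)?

Compatibility: T_A·a/J_AC = T_B·b/J_CB with T_A + T_B = T₀.
J_AC = 1.73×10^-8 m⁴, J_CB = 8.72×10^-8 m⁴, so T_A = T₀·(J_AC/a)/((J_AC/a)+(J_CB/b)) = 4.607 N·m, T_B = 23.49 N·m.

4.61 N·m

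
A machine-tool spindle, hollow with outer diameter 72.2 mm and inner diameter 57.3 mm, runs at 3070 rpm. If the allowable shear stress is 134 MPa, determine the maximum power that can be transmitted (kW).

1920 kW

J = π(d_o⁴ − d_i⁴)/32 = π(0.0722⁴ − 0.0573⁴)/32 = 1.609×10^-6 m⁴.
T_max = τ_allow·J/r = 1.34×10^8 × 1.609×10^-6 / 0.0361 = 5974 N·m.
ω = 2π·3070/60 = 321.5 rad/s, so P_max = T_max·ω = 1.921×10^6 W.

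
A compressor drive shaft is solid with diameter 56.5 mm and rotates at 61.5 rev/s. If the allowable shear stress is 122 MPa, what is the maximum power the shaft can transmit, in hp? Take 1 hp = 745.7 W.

2240 hp

J = πd⁴/32 = π(0.0565)⁴/32 = 1.000×10^-6 m⁴.
T_max = τ_allow·J/r = 1.22×10^8 × 1.000×10^-6 / 0.0283 = 4321 N·m.
ω = 2π·61.5 = 386.4 rad/s, so P_max = T_max·ω = 1.670×10^6 W.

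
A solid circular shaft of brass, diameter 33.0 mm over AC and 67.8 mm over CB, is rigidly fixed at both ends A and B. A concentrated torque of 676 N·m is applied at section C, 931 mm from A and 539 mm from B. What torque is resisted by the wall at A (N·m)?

Compatibility: T_A·a/J_AC = T_B·b/J_CB with T_A + T_B = T₀.
J_AC = 1.16×10^-7 m⁴, J_CB = 2.07×10^-6 m⁴, so T_A = T₀·(J_AC/a)/((J_AC/a)+(J_CB/b)) = 21.27 N·m, T_B = 654.7 N·m.

21.3 N·m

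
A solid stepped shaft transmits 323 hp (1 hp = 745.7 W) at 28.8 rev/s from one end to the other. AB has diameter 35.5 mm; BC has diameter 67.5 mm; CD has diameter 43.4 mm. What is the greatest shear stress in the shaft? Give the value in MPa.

152 MPa

ω = 2π·28.8 = 181.0 rad/s, so T = P/ω = 323×745.7 / 181.0 = 1331 N·m.
Under the same torque, τ_max = 16T/(πd³) is largest where d is smallest — segment AB (d = 35.5 mm).
τ_max = 16·1331/(π·(0.0355)³) = 1.515×10^8 Pa.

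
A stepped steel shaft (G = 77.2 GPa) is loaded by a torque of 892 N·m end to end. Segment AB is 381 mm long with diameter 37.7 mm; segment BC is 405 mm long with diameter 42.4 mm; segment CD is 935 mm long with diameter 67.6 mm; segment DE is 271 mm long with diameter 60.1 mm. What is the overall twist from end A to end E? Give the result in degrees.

J_AB = π(0.0377)⁴/32 = 1.98×10^-7 m⁴; J_BC = π(0.0424)⁴/32 = 3.17×10^-7 m⁴; J_CD = π(0.0676)⁴/32 = 2.05×10^-6 m⁴; J_DE = π(0.0601)⁴/32 = 1.28×10^-6 m⁴.
θ = (T/G)·Σ L_i/J_i = (892.0/77.2×10⁹)·(0.381/1.98×10^-7 + 0.405/3.17×10^-7 + 0.935/2.05×10^-6 + 0.271/1.28×10^-6) = 0.04466 rad.

2.56°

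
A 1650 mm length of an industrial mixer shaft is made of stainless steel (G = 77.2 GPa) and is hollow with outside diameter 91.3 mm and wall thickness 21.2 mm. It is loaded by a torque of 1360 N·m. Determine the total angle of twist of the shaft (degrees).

J = π(d_o⁴ − d_i⁴)/32 = π(0.0913⁴ − 0.0489⁴)/32 = 6.260×10^-6 m⁴.
θ = T·L/(G·J) = 1360 × 1.65 / (77.2×10⁹ × 6.260×10^-6) = 4.643×10^-3 rad.

0.266°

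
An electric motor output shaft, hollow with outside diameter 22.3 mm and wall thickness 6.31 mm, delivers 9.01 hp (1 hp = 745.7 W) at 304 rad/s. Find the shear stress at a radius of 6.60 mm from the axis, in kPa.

ω = 304 rad/s, so T = P/ω = 9.01×745.7 / 304.0 = 22.10 N·m.
J = π(d_o⁴ − d_i⁴)/32 = π(0.0223⁴ − 0.00968⁴)/32 = 2.342×10^-8 m⁴.
Shear stress varies linearly with radius: τ = T·r/J = 22.10 × 0.00660 / 2.342×10^-8 = 6.229×10^6 Pa.

6230 kPa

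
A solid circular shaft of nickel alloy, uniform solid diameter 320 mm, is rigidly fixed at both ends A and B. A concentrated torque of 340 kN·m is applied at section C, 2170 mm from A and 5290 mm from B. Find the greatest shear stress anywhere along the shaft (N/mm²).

With uniform GJ and both ends fixed, compatibility θ_AC = θ_CB gives T_A·a = T_B·b, together with T_A + T_B = T₀.
T_A = T₀·b/(a+b) = 340000·5290/7460 = 241100 N·m; T_B = 98900 N·m.
τ in each portion: τ_AC = 3.75×10^7 Pa, τ_CB = 1.54×10^7 Pa; maximum is in AC.
τ_max = T_AC·r/J = 241100·0.160/1.03×10^-3 = 3.747×10^7 Pa.

37.5 N/mm²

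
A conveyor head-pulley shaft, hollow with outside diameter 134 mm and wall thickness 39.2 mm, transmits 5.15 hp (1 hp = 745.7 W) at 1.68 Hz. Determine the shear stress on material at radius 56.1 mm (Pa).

664000 Pa

ω = 2π·1.68 = 10.56 rad/s, so T = P/ω = 5.15×745.7 / 10.56 = 363.8 N·m.
J = π(d_o⁴ − d_i⁴)/32 = π(0.134⁴ − 0.0556⁴)/32 = 3.072×10^-5 m⁴.
Shear stress varies linearly with radius: τ = T·r/J = 363.8 × 0.0561 / 3.072×10^-5 = 6.645×10^5 Pa.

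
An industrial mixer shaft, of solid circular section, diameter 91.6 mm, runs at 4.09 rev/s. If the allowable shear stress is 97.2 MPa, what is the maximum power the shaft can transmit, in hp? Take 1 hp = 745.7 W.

506 hp

J = πd⁴/32 = π(0.0916)⁴/32 = 6.912×10^-6 m⁴.
T_max = τ_allow·J/r = 9.72×10^7 × 6.912×10^-6 / 0.0458 = 14670 N·m.
ω = 2π·4.09 = 25.70 rad/s, so P_max = T_max·ω = 3.770×10^5 W.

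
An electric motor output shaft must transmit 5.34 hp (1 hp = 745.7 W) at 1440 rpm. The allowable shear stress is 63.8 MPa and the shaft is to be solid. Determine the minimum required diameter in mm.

12.8 mm

ω = 2π·1440/60 = 150.8 rad/s, so T = P/ω = 5.34×745.7 / 150.8 = 26.41 N·m.
For a solid shaft τ_max = 16T/(πd³), so d = (16T/(π τ_allow))^(1/3) = (16·26.41/(π·6.38×10^7))^(1/3) = 0.01282 m.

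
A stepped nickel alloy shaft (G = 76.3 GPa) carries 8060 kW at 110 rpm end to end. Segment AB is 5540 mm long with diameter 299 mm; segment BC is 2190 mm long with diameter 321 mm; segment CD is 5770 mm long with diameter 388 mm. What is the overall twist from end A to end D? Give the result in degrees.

ω = 2π·110/60 = 11.52 rad/s, so T = P/ω = 8060×10³ / 11.52 = 699700 N·m.
J_AB = π(0.299)⁴/32 = 7.85×10^-4 m⁴; J_BC = π(0.321)⁴/32 = 1.04×10^-3 m⁴; J_CD = π(0.388)⁴/32 = 2.22×10^-3 m⁴.
θ = (T/G)·Σ L_i/J_i = (699700/76.3×10⁹)·(5.54/7.85×10^-4 + 2.19/1.04×10^-3 + 5.77/2.22×10^-3) = 0.1078 rad.

6.18°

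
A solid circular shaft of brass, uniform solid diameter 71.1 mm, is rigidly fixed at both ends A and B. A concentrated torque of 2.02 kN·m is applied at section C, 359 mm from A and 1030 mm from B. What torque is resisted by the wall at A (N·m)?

With uniform GJ and both ends fixed, compatibility θ_AC = θ_CB gives T_A·a = T_B·b, together with T_A + T_B = T₀.
T_A = T₀·b/(a+b) = 2020·1030/1389 = 1498 N·m; T_B = 522.1 N·m.

1500 N·m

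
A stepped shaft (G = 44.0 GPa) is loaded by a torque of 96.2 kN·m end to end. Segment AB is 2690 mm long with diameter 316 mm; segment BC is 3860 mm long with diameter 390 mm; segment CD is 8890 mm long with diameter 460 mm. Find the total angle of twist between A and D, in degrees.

0.810°

J_AB = π(0.316)⁴/32 = 9.79×10^-4 m⁴; J_BC = π(0.390)⁴/32 = 2.27×10^-3 m⁴; J_CD = π(0.460)⁴/32 = 4.40×10^-3 m⁴.
θ = (T/G)·Σ L_i/J_i = (96200/44.0×10⁹)·(2.69/9.79×10^-4 + 3.86/2.27×10^-3 + 8.89/4.40×10^-3) = 0.01415 rad.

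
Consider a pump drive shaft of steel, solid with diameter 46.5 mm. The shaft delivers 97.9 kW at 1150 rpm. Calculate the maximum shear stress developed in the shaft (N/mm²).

ω = 2π·1150/60 = 120.4 rad/s, so T = P/ω = 97.9×10³ / 120.4 = 812.9 N·m.
J = πd⁴/32 = π(0.0465)⁴/32 = 4.590×10^-7 m⁴.
τ_max = T·r/J = 812.9 × 0.0232 / 4.590×10^-7 = 4.118×10^7 Pa.

41.2 N/mm²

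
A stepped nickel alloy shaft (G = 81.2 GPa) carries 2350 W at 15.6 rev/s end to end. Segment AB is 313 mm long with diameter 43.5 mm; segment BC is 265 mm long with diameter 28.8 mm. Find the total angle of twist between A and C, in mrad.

1.42 mrad

ω = 2π·15.6 = 98.02 rad/s, so T = P/ω = 2350 / 98.02 = 23.98 N·m.
J_AB = π(0.0435)⁴/32 = 3.52×10^-7 m⁴; J_BC = π(0.0288)⁴/32 = 6.75×10^-8 m⁴.
θ = (T/G)·Σ L_i/J_i = (23.98/81.2×10⁹)·(0.313/3.52×10^-7 + 0.265/6.75×10^-8) = 1.421×10^-3 rad.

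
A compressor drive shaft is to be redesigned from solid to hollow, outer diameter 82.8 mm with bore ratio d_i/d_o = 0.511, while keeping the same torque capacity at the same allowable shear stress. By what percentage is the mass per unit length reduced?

Equal τ_max and T ⇒ the solid shaft needs d_s³ = d_o³(1−k⁴), so d_s = 82.8·(1−0.511⁴)^(1/3) = 80.87 mm.
Area ratio A_h/A_s = d_o²(1−k²)/d_s² = (1−k²)/(1−k⁴)^(2/3) = 0.7745.
Mass saving = 1 − 0.7745 = 22.6 %.

22.6 %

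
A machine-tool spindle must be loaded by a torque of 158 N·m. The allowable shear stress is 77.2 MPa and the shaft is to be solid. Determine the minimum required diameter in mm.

For a solid shaft τ_max = 16T/(πd³), so d = (16T/(π τ_allow))^(1/3) = (16·158.0/(π·7.72×10^7))^(1/3) = 0.02184 m.

21.8 mm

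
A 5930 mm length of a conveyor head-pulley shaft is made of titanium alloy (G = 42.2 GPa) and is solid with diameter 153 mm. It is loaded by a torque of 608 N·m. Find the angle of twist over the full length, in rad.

0.00159 rad

J = πd⁴/32 = π(0.153)⁴/32 = 5.380×10^-5 m⁴.
θ = T·L/(G·J) = 608.0 × 5.93 / (42.2×10⁹ × 5.380×10^-5) = 1.588×10^-3 rad.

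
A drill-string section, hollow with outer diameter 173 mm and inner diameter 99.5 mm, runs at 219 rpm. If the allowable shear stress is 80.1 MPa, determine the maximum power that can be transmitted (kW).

J = π(d_o⁴ − d_i⁴)/32 = π(0.173⁴ − 0.0995⁴)/32 = 7.832×10^-5 m⁴.
T_max = τ_allow·J/r = 8.01×10^7 × 7.832×10^-5 / 0.0865 = 72520 N·m.
ω = 2π·219/60 = 22.93 rad/s, so P_max = T_max·ω = 1.663×10^6 W.

1660 kW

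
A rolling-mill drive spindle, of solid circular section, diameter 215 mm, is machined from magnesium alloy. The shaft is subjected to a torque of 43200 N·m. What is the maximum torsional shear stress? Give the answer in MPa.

22.1 MPa

J = πd⁴/32 = π(0.215)⁴/32 = 2.098×10^-4 m⁴.
τ_max = T·r/J = 43200 × 0.107 / 2.098×10^-4 = 2.214×10^7 Pa.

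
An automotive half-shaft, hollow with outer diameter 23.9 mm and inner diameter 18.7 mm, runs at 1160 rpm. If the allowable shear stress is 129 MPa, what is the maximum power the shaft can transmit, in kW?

J = π(d_o⁴ − d_i⁴)/32 = π(0.0239⁴ − 0.0187⁴)/32 = 2.003×10^-8 m⁴.
T_max = τ_allow·J/r = 1.29×10^8 × 2.003×10^-8 / 0.0119 = 216.2 N·m.
ω = 2π·1160/60 = 121.5 rad/s, so P_max = T_max·ω = 2.626×10^4 W.

26.3 kW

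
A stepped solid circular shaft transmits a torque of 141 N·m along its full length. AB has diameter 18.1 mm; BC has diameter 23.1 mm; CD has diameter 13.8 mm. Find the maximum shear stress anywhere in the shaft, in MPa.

273 MPa

Under the same torque, τ_max = 16T/(πd³) is largest where d is smallest — segment CD (d = 13.8 mm).
τ_max = 16·141.0/(π·(0.0138)³) = 2.732×10^8 Pa.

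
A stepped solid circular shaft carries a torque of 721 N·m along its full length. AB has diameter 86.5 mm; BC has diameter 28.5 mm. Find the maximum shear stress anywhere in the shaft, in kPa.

159000 kPa

Under the same torque, τ_max = 16T/(πd³) is largest where d is smallest — segment BC (d = 28.5 mm).
τ_max = 16·721.0/(π·(0.0285)³) = 1.586×10^8 Pa.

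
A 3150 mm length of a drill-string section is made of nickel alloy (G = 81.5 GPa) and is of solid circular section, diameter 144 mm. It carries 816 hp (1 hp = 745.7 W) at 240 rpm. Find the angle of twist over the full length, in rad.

ω = 2π·240/60 = 25.13 rad/s, so T = P/ω = 816×745.7 / 25.13 = 24210 N·m.
J = πd⁴/32 = π(0.144)⁴/32 = 4.221×10^-5 m⁴.
θ = T·L/(G·J) = 24210 × 3.15 / (81.5×10⁹ × 4.221×10^-5) = 0.02217 rad.

0.0222 rad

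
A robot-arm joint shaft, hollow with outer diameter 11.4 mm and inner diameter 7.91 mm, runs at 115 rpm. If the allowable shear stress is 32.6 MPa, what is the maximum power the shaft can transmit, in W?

87.7 W

J = π(d_o⁴ − d_i⁴)/32 = π(0.0114⁴ − 0.00791⁴)/32 = 1.274×10^-9 m⁴.
T_max = τ_allow·J/r = 3.26×10^7 × 1.274×10^-9 / 0.00570 = 7.285 N·m.
ω = 2π·115/60 = 12.04 rad/s, so P_max = T_max·ω = 87.73 W.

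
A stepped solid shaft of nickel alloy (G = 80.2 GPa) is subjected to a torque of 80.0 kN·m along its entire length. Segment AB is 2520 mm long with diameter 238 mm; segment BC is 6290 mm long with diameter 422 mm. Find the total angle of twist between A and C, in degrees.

0.573°

J_AB = π(0.238)⁴/32 = 3.15×10^-4 m⁴; J_BC = π(0.422)⁴/32 = 3.11×10^-3 m⁴.
θ = (T/G)·Σ L_i/J_i = (80000/80.2×10⁹)·(2.52/3.15×10^-4 + 6.29/3.11×10^-3) = 9.995×10^-3 rad.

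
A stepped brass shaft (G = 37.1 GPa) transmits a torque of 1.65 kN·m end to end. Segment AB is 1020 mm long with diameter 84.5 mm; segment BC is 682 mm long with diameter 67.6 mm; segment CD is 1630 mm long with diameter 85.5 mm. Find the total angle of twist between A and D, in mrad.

37.7 mrad

J_AB = π(0.0845)⁴/32 = 5.01×10^-6 m⁴; J_BC = π(0.0676)⁴/32 = 2.05×10^-6 m⁴; J_CD = π(0.0855)⁴/32 = 5.25×10^-6 m⁴.
θ = (T/G)·Σ L_i/J_i = (1650/37.1×10⁹)·(1.02/5.01×10^-6 + 0.682/2.05×10^-6 + 1.63/5.25×10^-6) = 0.03768 rad.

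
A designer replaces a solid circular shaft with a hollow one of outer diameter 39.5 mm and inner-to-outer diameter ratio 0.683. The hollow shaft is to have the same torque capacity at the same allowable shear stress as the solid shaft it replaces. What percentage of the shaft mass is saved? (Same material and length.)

Equal τ_max and T ⇒ the solid shaft needs d_s³ = d_o³(1−k⁴), so d_s = 39.5·(1−0.683⁴)^(1/3) = 36.40 mm.
Area ratio A_h/A_s = d_o²(1−k²)/d_s² = (1−k²)/(1−k⁴)^(2/3) = 0.6283.
Mass saving = 1 − 0.6283 = 37.2 %.

37.2 %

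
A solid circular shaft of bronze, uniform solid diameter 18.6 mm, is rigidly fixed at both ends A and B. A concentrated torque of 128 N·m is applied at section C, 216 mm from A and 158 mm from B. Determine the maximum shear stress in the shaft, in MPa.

58.5 MPa

With uniform GJ and both ends fixed, compatibility θ_AC = θ_CB gives T_A·a = T_B·b, together with T_A + T_B = T₀.
T_A = T₀·b/(a+b) = 128.0·158/374.0 = 54.07 N·m; T_B = 73.93 N·m.
τ in each portion: τ_AC = 4.28×10^7 Pa, τ_CB = 5.85×10^7 Pa; maximum is in CB.
τ_max = T_CB·r/J = 73.93·0.00930/1.18×10^-8 = 5.851×10^7 Pa.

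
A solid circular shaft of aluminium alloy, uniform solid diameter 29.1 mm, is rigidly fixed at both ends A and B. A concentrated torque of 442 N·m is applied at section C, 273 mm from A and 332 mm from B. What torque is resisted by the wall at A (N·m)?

243 N·m

With uniform GJ and both ends fixed, compatibility θ_AC = θ_CB gives T_A·a = T_B·b, together with T_A + T_B = T₀.
T_A = T₀·b/(a+b) = 442.0·332/605.0 = 242.6 N·m; T_B = 199.4 N·m.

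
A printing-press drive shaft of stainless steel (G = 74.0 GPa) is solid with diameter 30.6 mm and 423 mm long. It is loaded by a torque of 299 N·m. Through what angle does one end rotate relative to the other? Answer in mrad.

J = πd⁴/32 = π(0.0306)⁴/32 = 8.608×10^-8 m⁴.
θ = T·L/(G·J) = 299.0 × 0.423 / (74.0×10⁹ × 8.608×10^-8) = 0.01986 rad.

19.9 mrad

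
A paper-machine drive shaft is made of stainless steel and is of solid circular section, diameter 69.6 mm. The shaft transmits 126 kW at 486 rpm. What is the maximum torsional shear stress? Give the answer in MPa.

ω = 2π·486/60 = 50.89 rad/s, so T = P/ω = 126×10³ / 50.89 = 2476 N·m.
J = πd⁴/32 = π(0.0696)⁴/32 = 2.304×10^-6 m⁴.
τ_max = T·r/J = 2476 × 0.0348 / 2.304×10^-6 = 3.740×10^7 Pa.

37.4 MPa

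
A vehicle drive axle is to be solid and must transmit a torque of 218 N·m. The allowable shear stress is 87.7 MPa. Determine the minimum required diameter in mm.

For a solid shaft τ_max = 16T/(πd³), so d = (16T/(π τ_allow))^(1/3) = (16·218.0/(π·8.77×10^7))^(1/3) = 0.02331 m.

23.3 mm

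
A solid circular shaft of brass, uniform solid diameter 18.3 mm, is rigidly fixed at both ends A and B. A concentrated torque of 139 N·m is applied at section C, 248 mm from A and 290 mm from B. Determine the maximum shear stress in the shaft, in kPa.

With uniform GJ and both ends fixed, compatibility θ_AC = θ_CB gives T_A·a = T_B·b, together with T_A + T_B = T₀.
T_A = T₀·b/(a+b) = 139.0·290/538.0 = 74.93 N·m; T_B = 64.07 N·m.
τ in each portion: τ_AC = 6.23×10^7 Pa, τ_CB = 5.32×10^7 Pa; maximum is in AC.
τ_max = T_AC·r/J = 74.93·0.00915/1.10×10^-8 = 6.227×10^7 Pa.

62300 kPa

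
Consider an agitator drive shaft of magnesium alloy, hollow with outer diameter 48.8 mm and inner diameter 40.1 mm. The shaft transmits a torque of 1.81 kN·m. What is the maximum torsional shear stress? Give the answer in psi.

21100 psi

J = π(d_o⁴ − d_i⁴)/32 = π(0.0488⁴ − 0.0401⁴)/32 = 3.029×10^-7 m⁴.
τ_max = T·r/J = 1810 × 0.0244 / 3.029×10^-7 = 1.458×10^8 Pa.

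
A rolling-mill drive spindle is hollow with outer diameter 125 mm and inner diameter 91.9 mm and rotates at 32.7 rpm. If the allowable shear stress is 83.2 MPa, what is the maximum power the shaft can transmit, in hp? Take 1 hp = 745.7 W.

J = π(d_o⁴ − d_i⁴)/32 = π(0.125⁴ − 0.0919⁴)/32 = 1.697×10^-5 m⁴.
T_max = τ_allow·J/r = 8.32×10^7 × 1.697×10^-5 / 0.0625 = 22580 N·m.
ω = 2π·32.7/60 = 3.424 rad/s, so P_max = T_max·ω = 7.734×10^4 W.

104 hp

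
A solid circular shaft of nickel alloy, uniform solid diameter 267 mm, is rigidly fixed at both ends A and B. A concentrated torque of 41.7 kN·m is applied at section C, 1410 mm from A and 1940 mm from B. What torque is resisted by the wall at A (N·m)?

24100 N·m

With uniform GJ and both ends fixed, compatibility θ_AC = θ_CB gives T_A·a = T_B·b, together with T_A + T_B = T₀.
T_A = T₀·b/(a+b) = 41700·1940/3350 = 24150 N·m; T_B = 17550 N·m.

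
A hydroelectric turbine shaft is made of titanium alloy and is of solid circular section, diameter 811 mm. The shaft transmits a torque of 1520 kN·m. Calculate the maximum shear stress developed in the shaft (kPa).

J = πd⁴/32 = π(0.811)⁴/32 = 0.04247 m⁴.
τ_max = T·r/J = 1.520e6 × 0.406 / 0.04247 = 1.451×10^7 Pa.

14500 kPa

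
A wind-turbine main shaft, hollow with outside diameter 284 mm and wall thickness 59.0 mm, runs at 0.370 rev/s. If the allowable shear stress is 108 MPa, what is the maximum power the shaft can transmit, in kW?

J = π(d_o⁴ − d_i⁴)/32 = π(0.284⁴ − 0.166⁴)/32 = 5.641×10^-4 m⁴.
T_max = τ_allow·J/r = 1.08×10^8 × 5.641×10^-4 / 0.142 = 429000 N·m.
ω = 2π·0.370 = 2.325 rad/s, so P_max = T_max·ω = 9.974×10^5 W.

997 kW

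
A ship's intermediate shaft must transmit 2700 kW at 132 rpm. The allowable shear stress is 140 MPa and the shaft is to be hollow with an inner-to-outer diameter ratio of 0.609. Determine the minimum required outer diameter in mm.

ω = 2π·132/60 = 13.82 rad/s, so T = P/ω = 2700×10³ / 13.82 = 195300 N·m.
For a hollow shaft with d_i/d_o = 0.609: τ_max = 16T/(π d_o³ (1−k⁴)), so d_o = [16T/(π τ_allow (1−k⁴))]^(1/3) = [16·195300/(π·1.40×10^8·0.8624)]^(1/3) = 0.2020 m.

202 mm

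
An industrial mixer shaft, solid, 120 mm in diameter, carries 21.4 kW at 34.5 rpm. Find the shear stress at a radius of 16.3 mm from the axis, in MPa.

4.74 MPa

ω = 2π·34.5/60 = 3.613 rad/s, so T = P/ω = 21.4×10³ / 3.613 = 5923 N·m.
J = πd⁴/32 = π(0.120)⁴/32 = 2.036×10^-5 m⁴.
Shear stress varies linearly with radius: τ = T·r/J = 5923 × 0.0163 / 2.036×10^-5 = 4.743×10^6 Pa.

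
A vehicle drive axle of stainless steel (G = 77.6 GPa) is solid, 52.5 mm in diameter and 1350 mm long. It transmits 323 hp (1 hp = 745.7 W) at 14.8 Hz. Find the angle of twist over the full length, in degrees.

ω = 2π·14.8 = 92.99 rad/s, so T = P/ω = 323×745.7 / 92.99 = 2590 N·m.
J = πd⁴/32 = π(0.0525)⁴/32 = 7.458×10^-7 m⁴.
θ = T·L/(G·J) = 2590 × 1.35 / (77.6×10⁹ × 7.458×10^-7) = 0.06042 rad.

3.46°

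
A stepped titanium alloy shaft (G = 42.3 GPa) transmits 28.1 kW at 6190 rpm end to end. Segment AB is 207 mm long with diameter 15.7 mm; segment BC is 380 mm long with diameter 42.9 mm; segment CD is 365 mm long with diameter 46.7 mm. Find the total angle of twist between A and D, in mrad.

37.5 mrad

ω = 2π·6190/60 = 648.2 rad/s, so T = P/ω = 28.1×10³ / 648.2 = 43.35 N·m.
J_AB = π(0.0157)⁴/32 = 5.96×10^-9 m⁴; J_BC = π(0.0429)⁴/32 = 3.33×10^-7 m⁴; J_CD = π(0.0467)⁴/32 = 4.67×10^-7 m⁴.
θ = (T/G)·Σ L_i/J_i = (43.35/42.3×10⁹)·(0.207/5.96×10^-9 + 0.380/3.33×10^-7 + 0.365/4.67×10^-7) = 0.03754 rad.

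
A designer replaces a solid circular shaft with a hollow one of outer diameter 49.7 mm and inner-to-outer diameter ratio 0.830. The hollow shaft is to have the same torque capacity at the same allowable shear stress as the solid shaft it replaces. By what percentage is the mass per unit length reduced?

52.2 %

Equal τ_max and T ⇒ the solid shaft needs d_s³ = d_o³(1−k⁴), so d_s = 49.7·(1−0.830⁴)^(1/3) = 40.10 mm.
Area ratio A_h/A_s = d_o²(1−k²)/d_s² = (1−k²)/(1−k⁴)^(2/3) = 0.4778.
Mass saving = 1 − 0.4778 = 52.2 %.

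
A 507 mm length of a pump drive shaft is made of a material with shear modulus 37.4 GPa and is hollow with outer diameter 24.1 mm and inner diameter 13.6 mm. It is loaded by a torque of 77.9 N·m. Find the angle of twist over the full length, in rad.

0.0355 rad

J = π(d_o⁴ − d_i⁴)/32 = π(0.0241⁴ − 0.0136⁴)/32 = 2.976×10^-8 m⁴.
θ = T·L/(G·J) = 77.90 × 0.507 / (37.4×10⁹ × 2.976×10^-8) = 0.03549 rad.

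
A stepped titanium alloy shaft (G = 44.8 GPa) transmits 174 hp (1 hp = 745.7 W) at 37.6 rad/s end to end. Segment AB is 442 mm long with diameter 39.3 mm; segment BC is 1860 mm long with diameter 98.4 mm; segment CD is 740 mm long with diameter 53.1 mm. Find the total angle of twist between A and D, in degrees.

ω = 37.6 rad/s, so T = P/ω = 174×745.7 / 37.60 = 3451 N·m.
J_AB = π(0.0393)⁴/32 = 2.34×10^-7 m⁴; J_BC = π(0.0984)⁴/32 = 9.20×10^-6 m⁴; J_CD = π(0.0531)⁴/32 = 7.81×10^-7 m⁴.
θ = (T/G)·Σ L_i/J_i = (3451/44.8×10⁹)·(0.442/2.34×10^-7 + 1.86/9.20×10^-6 + 0.740/7.81×10^-7) = 0.2340 rad.

13.4°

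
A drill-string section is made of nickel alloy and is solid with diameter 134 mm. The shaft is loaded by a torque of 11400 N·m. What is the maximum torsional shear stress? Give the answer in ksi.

3.50 ksi

J = πd⁴/32 = π(0.134)⁴/32 = 3.165×10^-5 m⁴.
τ_max = T·r/J = 11400 × 0.0670 / 3.165×10^-5 = 2.413×10^7 Pa.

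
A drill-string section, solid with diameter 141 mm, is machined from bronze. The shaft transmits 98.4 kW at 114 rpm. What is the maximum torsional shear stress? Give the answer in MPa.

15.0 MPa

ω = 2π·114/60 = 11.94 rad/s, so T = P/ω = 98.4×10³ / 11.94 = 8243 N·m.
J = πd⁴/32 = π(0.141)⁴/32 = 3.880×10^-5 m⁴.
τ_max = T·r/J = 8243 × 0.0705 / 3.880×10^-5 = 1.498×10^7 Pa.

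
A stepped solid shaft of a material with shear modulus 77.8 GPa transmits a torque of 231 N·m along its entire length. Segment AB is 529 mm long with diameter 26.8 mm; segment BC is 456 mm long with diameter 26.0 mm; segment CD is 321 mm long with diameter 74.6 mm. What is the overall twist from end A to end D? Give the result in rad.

0.0615 rad

J_AB = π(0.0268)⁴/32 = 5.06×10^-8 m⁴; J_BC = π(0.0260)⁴/32 = 4.49×10^-8 m⁴; J_CD = π(0.0746)⁴/32 = 3.04×10^-6 m⁴.
θ = (T/G)·Σ L_i/J_i = (231.0/77.8×10⁹)·(0.529/5.06×10^-8 + 0.456/4.49×10^-8 + 0.321/3.04×10^-6) = 0.06151 rad.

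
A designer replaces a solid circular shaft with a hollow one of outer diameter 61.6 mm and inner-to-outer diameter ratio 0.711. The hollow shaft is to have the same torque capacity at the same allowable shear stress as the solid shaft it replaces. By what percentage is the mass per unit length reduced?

39.8 %

Equal τ_max and T ⇒ the solid shaft needs d_s³ = d_o³(1−k⁴), so d_s = 61.6·(1−0.711⁴)^(1/3) = 55.83 mm.
Area ratio A_h/A_s = d_o²(1−k²)/d_s² = (1−k²)/(1−k⁴)^(2/3) = 0.6020.
Mass saving = 1 − 0.6020 = 39.8 %.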